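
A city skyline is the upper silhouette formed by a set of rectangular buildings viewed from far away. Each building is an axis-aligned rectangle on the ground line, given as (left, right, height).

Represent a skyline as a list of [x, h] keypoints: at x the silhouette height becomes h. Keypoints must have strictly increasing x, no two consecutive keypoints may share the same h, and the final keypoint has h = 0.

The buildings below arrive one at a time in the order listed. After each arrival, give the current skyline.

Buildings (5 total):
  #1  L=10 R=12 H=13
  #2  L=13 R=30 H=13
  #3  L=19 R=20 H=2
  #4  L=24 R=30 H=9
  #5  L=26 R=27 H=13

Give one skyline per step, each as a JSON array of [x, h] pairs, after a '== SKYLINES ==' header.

== SKYLINES ==
[[10,13],[12,0]]
[[10,13],[12,0],[13,13],[30,0]]
[[10,13],[12,0],[13,13],[30,0]]
[[10,13],[12,0],[13,13],[30,0]]
[[10,13],[12,0],[13,13],[30,0]]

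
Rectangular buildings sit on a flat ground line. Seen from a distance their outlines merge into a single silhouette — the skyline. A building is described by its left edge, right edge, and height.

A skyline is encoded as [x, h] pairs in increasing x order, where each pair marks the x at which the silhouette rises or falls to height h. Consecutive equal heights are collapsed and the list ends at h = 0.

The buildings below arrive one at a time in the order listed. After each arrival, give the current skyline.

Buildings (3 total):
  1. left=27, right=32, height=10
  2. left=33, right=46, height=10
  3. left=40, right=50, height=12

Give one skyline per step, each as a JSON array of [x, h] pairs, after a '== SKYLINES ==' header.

== SKYLINES ==
[[27,10],[32,0]]
[[27,10],[32,0],[33,10],[46,0]]
[[27,10],[32,0],[33,10],[40,12],[50,0]]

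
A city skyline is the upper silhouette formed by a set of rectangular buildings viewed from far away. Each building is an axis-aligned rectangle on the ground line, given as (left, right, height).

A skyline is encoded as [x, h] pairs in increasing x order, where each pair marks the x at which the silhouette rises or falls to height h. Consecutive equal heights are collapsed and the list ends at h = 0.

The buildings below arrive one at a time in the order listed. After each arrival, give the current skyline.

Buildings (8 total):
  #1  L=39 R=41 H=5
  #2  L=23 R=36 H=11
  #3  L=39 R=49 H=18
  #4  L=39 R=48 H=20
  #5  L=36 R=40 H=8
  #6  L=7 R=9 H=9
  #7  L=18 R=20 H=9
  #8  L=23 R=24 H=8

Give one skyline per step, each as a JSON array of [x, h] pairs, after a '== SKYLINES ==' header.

== SKYLINES ==
[[39,5],[41,0]]
[[23,11],[36,0],[39,5],[41,0]]
[[23,11],[36,0],[39,18],[49,0]]
[[23,11],[36,0],[39,20],[48,18],[49,0]]
[[23,11],[36,8],[39,20],[48,18],[49,0]]
[[7,9],[9,0],[23,11],[36,8],[39,20],[48,18],[49,0]]
[[7,9],[9,0],[18,9],[20,0],[23,11],[36,8],[39,20],[48,18],[49,0]]
[[7,9],[9,0],[18,9],[20,0],[23,11],[36,8],[39,20],[48,18],[49,0]]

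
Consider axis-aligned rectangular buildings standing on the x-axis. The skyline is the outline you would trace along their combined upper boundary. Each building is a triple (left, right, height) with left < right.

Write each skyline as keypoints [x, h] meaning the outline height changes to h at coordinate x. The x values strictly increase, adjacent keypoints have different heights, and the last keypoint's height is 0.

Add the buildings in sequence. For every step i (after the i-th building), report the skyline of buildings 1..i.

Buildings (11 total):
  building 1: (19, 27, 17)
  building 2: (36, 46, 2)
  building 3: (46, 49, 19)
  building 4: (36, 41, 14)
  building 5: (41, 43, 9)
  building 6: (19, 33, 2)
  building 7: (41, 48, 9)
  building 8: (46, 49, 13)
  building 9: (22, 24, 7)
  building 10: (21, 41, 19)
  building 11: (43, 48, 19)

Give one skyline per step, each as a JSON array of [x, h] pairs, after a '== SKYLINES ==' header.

== SKYLINES ==
[[19,17],[27,0]]
[[19,17],[27,0],[36,2],[46,0]]
[[19,17],[27,0],[36,2],[46,19],[49,0]]
[[19,17],[27,0],[36,14],[41,2],[46,19],[49,0]]
[[19,17],[27,0],[36,14],[41,9],[43,2],[46,19],[49,0]]
[[19,17],[27,2],[33,0],[36,14],[41,9],[43,2],[46,19],[49,0]]
[[19,17],[27,2],[33,0],[36,14],[41,9],[46,19],[49,0]]
[[19,17],[27,2],[33,0],[36,14],[41,9],[46,19],[49,0]]
[[19,17],[27,2],[33,0],[36,14],[41,9],[46,19],[49,0]]
[[19,17],[21,19],[41,9],[46,19],[49,0]]
[[19,17],[21,19],[41,9],[43,19],[49,0]]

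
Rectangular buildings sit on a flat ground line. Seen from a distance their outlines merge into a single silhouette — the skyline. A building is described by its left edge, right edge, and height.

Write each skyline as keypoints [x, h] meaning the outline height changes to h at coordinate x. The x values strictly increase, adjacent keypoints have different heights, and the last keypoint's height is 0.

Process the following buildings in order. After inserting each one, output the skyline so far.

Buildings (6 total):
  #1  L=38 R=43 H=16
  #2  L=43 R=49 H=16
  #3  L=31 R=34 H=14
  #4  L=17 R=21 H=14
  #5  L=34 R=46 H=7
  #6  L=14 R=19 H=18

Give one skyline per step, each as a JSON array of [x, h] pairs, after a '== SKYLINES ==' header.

== SKYLINES ==
[[38,16],[43,0]]
[[38,16],[49,0]]
[[31,14],[34,0],[38,16],[49,0]]
[[17,14],[21,0],[31,14],[34,0],[38,16],[49,0]]
[[17,14],[21,0],[31,14],[34,7],[38,16],[49,0]]
[[14,18],[19,14],[21,0],[31,14],[34,7],[38,16],[49,0]]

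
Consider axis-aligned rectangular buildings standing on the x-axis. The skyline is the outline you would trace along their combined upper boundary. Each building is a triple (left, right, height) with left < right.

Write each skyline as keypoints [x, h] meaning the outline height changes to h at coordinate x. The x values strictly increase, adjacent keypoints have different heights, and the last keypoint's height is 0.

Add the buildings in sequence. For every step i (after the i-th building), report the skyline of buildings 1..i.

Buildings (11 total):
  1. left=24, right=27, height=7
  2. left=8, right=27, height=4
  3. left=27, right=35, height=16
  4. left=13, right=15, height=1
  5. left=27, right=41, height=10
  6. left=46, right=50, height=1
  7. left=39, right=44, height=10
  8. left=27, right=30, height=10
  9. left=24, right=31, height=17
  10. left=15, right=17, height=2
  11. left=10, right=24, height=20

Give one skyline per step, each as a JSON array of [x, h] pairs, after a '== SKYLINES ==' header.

== SKYLINES ==
[[24,7],[27,0]]
[[8,4],[24,7],[27,0]]
[[8,4],[24,7],[27,16],[35,0]]
[[8,4],[24,7],[27,16],[35,0]]
[[8,4],[24,7],[27,16],[35,10],[41,0]]
[[8,4],[24,7],[27,16],[35,10],[41,0],[46,1],[50,0]]
[[8,4],[24,7],[27,16],[35,10],[44,0],[46,1],[50,0]]
[[8,4],[24,7],[27,16],[35,10],[44,0],[46,1],[50,0]]
[[8,4],[24,17],[31,16],[35,10],[44,0],[46,1],[50,0]]
[[8,4],[24,17],[31,16],[35,10],[44,0],[46,1],[50,0]]
[[8,4],[10,20],[24,17],[31,16],[35,10],[44,0],[46,1],[50,0]]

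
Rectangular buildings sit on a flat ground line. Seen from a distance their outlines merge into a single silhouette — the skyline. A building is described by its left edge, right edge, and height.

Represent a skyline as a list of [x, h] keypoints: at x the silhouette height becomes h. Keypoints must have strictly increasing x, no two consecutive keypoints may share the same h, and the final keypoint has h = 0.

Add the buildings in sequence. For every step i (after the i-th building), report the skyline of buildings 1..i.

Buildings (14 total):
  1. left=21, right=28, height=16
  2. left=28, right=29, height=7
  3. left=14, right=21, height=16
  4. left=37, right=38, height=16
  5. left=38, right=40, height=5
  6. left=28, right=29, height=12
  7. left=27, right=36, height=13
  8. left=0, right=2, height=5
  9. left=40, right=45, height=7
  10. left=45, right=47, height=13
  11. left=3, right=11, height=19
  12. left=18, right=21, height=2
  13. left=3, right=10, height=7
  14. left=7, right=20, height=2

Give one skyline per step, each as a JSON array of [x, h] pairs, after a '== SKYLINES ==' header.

== SKYLINES ==
[[21,16],[28,0]]
[[21,16],[28,7],[29,0]]
[[14,16],[28,7],[29,0]]
[[14,16],[28,7],[29,0],[37,16],[38,0]]
[[14,16],[28,7],[29,0],[37,16],[38,5],[40,0]]
[[14,16],[28,12],[29,0],[37,16],[38,5],[40,0]]
[[14,16],[28,13],[36,0],[37,16],[38,5],[40,0]]
[[0,5],[2,0],[14,16],[28,13],[36,0],[37,16],[38,5],[40,0]]
[[0,5],[2,0],[14,16],[28,13],[36,0],[37,16],[38,5],[40,7],[45,0]]
[[0,5],[2,0],[14,16],[28,13],[36,0],[37,16],[38,5],[40,7],[45,13],[47,0]]
[[0,5],[2,0],[3,19],[11,0],[14,16],[28,13],[36,0],[37,16],[38,5],[40,7],[45,13],[47,0]]
[[0,5],[2,0],[3,19],[11,0],[14,16],[28,13],[36,0],[37,16],[38,5],[40,7],[45,13],[47,0]]
[[0,5],[2,0],[3,19],[11,0],[14,16],[28,13],[36,0],[37,16],[38,5],[40,7],[45,13],[47,0]]
[[0,5],[2,0],[3,19],[11,2],[14,16],[28,13],[36,0],[37,16],[38,5],[40,7],[45,13],[47,0]]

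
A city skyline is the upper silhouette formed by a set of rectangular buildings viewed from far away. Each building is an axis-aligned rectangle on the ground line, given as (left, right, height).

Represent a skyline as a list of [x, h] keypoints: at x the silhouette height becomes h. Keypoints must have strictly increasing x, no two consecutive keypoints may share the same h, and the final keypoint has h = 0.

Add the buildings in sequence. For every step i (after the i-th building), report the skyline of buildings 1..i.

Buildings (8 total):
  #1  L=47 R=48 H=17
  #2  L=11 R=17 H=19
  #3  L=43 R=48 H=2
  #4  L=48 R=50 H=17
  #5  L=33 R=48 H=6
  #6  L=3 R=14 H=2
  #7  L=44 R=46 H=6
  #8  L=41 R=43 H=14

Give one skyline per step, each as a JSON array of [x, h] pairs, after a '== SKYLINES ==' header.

== SKYLINES ==
[[47,17],[48,0]]
[[11,19],[17,0],[47,17],[48,0]]
[[11,19],[17,0],[43,2],[47,17],[48,0]]
[[11,19],[17,0],[43,2],[47,17],[50,0]]
[[11,19],[17,0],[33,6],[47,17],[50,0]]
[[3,2],[11,19],[17,0],[33,6],[47,17],[50,0]]
[[3,2],[11,19],[17,0],[33,6],[47,17],[50,0]]
[[3,2],[11,19],[17,0],[33,6],[41,14],[43,6],[47,17],[50,0]]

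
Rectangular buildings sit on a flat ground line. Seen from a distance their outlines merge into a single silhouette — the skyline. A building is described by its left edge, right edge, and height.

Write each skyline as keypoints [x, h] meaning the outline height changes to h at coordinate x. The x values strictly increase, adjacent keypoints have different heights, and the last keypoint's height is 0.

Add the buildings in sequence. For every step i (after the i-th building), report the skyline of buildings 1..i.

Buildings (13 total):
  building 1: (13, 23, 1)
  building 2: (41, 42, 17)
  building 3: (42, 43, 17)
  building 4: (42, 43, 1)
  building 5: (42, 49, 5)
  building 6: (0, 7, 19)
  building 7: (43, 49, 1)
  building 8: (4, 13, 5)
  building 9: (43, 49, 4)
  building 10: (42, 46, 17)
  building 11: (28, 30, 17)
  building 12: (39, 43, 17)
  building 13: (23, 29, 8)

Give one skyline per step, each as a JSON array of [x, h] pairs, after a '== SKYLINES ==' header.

== SKYLINES ==
[[13,1],[23,0]]
[[13,1],[23,0],[41,17],[42,0]]
[[13,1],[23,0],[41,17],[43,0]]
[[13,1],[23,0],[41,17],[43,0]]
[[13,1],[23,0],[41,17],[43,5],[49,0]]
[[0,19],[7,0],[13,1],[23,0],[41,17],[43,5],[49,0]]
[[0,19],[7,0],[13,1],[23,0],[41,17],[43,5],[49,0]]
[[0,19],[7,5],[13,1],[23,0],[41,17],[43,5],[49,0]]
[[0,19],[7,5],[13,1],[23,0],[41,17],[43,5],[49,0]]
[[0,19],[7,5],[13,1],[23,0],[41,17],[46,5],[49,0]]
[[0,19],[7,5],[13,1],[23,0],[28,17],[30,0],[41,17],[46,5],[49,0]]
[[0,19],[7,5],[13,1],[23,0],[28,17],[30,0],[39,17],[46,5],[49,0]]
[[0,19],[7,5],[13,1],[23,8],[28,17],[30,0],[39,17],[46,5],[49,0]]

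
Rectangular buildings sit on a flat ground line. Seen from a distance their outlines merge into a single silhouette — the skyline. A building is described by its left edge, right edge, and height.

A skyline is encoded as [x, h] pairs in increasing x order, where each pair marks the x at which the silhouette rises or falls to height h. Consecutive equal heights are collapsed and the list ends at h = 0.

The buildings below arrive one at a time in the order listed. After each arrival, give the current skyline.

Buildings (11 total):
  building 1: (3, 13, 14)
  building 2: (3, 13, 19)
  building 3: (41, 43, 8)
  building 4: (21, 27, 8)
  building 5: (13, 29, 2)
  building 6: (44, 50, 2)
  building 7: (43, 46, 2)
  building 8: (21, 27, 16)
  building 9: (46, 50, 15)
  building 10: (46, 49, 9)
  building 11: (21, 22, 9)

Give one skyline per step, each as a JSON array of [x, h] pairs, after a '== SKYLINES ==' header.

== SKYLINES ==
[[3,14],[13,0]]
[[3,19],[13,0]]
[[3,19],[13,0],[41,8],[43,0]]
[[3,19],[13,0],[21,8],[27,0],[41,8],[43,0]]
[[3,19],[13,2],[21,8],[27,2],[29,0],[41,8],[43,0]]
[[3,19],[13,2],[21,8],[27,2],[29,0],[41,8],[43,0],[44,2],[50,0]]
[[3,19],[13,2],[21,8],[27,2],[29,0],[41,8],[43,2],[50,0]]
[[3,19],[13,2],[21,16],[27,2],[29,0],[41,8],[43,2],[50,0]]
[[3,19],[13,2],[21,16],[27,2],[29,0],[41,8],[43,2],[46,15],[50,0]]
[[3,19],[13,2],[21,16],[27,2],[29,0],[41,8],[43,2],[46,15],[50,0]]
[[3,19],[13,2],[21,16],[27,2],[29,0],[41,8],[43,2],[46,15],[50,0]]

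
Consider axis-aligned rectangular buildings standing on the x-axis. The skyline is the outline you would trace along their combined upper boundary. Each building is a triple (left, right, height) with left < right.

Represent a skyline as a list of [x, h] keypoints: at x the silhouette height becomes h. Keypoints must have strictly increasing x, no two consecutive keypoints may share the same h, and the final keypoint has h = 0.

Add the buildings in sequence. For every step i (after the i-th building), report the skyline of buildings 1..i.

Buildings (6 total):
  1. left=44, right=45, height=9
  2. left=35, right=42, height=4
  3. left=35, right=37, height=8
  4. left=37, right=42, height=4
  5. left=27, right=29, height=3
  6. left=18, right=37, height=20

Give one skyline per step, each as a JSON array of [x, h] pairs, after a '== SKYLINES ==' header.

== SKYLINES ==
[[44,9],[45,0]]
[[35,4],[42,0],[44,9],[45,0]]
[[35,8],[37,4],[42,0],[44,9],[45,0]]
[[35,8],[37,4],[42,0],[44,9],[45,0]]
[[27,3],[29,0],[35,8],[37,4],[42,0],[44,9],[45,0]]
[[18,20],[37,4],[42,0],[44,9],[45,0]]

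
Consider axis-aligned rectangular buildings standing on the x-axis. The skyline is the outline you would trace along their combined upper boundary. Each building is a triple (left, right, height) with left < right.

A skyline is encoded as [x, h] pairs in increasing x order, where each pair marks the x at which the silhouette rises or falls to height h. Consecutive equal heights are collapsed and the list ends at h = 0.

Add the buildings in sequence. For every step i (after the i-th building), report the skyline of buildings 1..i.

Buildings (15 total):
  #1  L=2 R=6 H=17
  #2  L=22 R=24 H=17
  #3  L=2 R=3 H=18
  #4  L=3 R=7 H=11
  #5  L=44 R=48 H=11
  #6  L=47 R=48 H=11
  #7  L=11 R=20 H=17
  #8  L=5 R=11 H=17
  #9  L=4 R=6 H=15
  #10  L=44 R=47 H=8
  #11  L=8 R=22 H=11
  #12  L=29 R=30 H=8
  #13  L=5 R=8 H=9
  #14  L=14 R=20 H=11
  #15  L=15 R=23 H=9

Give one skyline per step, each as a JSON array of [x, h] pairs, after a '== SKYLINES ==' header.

== SKYLINES ==
[[2,17],[6,0]]
[[2,17],[6,0],[22,17],[24,0]]
[[2,18],[3,17],[6,0],[22,17],[24,0]]
[[2,18],[3,17],[6,11],[7,0],[22,17],[24,0]]
[[2,18],[3,17],[6,11],[7,0],[22,17],[24,0],[44,11],[48,0]]
[[2,18],[3,17],[6,11],[7,0],[22,17],[24,0],[44,11],[48,0]]
[[2,18],[3,17],[6,11],[7,0],[11,17],[20,0],[22,17],[24,0],[44,11],[48,0]]
[[2,18],[3,17],[20,0],[22,17],[24,0],[44,11],[48,0]]
[[2,18],[3,17],[20,0],[22,17],[24,0],[44,11],[48,0]]
[[2,18],[3,17],[20,0],[22,17],[24,0],[44,11],[48,0]]
[[2,18],[3,17],[20,11],[22,17],[24,0],[44,11],[48,0]]
[[2,18],[3,17],[20,11],[22,17],[24,0],[29,8],[30,0],[44,11],[48,0]]
[[2,18],[3,17],[20,11],[22,17],[24,0],[29,8],[30,0],[44,11],[48,0]]
[[2,18],[3,17],[20,11],[22,17],[24,0],[29,8],[30,0],[44,11],[48,0]]
[[2,18],[3,17],[20,11],[22,17],[24,0],[29,8],[30,0],[44,11],[48,0]]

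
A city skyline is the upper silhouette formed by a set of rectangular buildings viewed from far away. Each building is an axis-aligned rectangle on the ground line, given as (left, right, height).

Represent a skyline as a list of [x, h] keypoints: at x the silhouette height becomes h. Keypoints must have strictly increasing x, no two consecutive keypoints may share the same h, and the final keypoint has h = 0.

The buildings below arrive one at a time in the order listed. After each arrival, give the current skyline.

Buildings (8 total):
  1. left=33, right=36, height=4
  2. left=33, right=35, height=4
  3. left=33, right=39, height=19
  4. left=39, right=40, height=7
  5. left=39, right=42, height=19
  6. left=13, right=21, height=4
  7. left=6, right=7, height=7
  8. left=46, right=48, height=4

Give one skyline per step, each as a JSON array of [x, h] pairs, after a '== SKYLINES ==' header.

== SKYLINES ==
[[33,4],[36,0]]
[[33,4],[36,0]]
[[33,19],[39,0]]
[[33,19],[39,7],[40,0]]
[[33,19],[42,0]]
[[13,4],[21,0],[33,19],[42,0]]
[[6,7],[7,0],[13,4],[21,0],[33,19],[42,0]]
[[6,7],[7,0],[13,4],[21,0],[33,19],[42,0],[46,4],[48,0]]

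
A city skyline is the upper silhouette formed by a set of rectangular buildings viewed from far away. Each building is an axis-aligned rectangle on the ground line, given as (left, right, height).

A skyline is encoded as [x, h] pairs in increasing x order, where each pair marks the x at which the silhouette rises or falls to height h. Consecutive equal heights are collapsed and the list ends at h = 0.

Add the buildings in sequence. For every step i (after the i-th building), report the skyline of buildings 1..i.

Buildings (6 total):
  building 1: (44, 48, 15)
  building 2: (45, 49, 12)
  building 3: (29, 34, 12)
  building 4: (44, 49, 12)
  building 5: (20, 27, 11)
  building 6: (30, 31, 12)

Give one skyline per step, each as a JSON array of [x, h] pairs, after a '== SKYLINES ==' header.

== SKYLINES ==
[[44,15],[48,0]]
[[44,15],[48,12],[49,0]]
[[29,12],[34,0],[44,15],[48,12],[49,0]]
[[29,12],[34,0],[44,15],[48,12],[49,0]]
[[20,11],[27,0],[29,12],[34,0],[44,15],[48,12],[49,0]]
[[20,11],[27,0],[29,12],[34,0],[44,15],[48,12],[49,0]]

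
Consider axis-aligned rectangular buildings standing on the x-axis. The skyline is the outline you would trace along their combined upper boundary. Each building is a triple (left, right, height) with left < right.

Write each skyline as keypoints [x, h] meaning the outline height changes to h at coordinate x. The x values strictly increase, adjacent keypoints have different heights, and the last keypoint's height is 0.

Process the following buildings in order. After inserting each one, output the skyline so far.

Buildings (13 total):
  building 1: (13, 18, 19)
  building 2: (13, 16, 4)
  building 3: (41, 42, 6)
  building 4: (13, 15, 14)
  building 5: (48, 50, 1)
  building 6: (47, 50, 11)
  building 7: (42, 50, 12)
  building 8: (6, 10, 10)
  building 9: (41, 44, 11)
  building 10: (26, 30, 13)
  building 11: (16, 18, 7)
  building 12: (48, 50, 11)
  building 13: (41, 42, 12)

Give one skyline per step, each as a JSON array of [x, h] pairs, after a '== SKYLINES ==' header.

== SKYLINES ==
[[13,19],[18,0]]
[[13,19],[18,0]]
[[13,19],[18,0],[41,6],[42,0]]
[[13,19],[18,0],[41,6],[42,0]]
[[13,19],[18,0],[41,6],[42,0],[48,1],[50,0]]
[[13,19],[18,0],[41,6],[42,0],[47,11],[50,0]]
[[13,19],[18,0],[41,6],[42,12],[50,0]]
[[6,10],[10,0],[13,19],[18,0],[41,6],[42,12],[50,0]]
[[6,10],[10,0],[13,19],[18,0],[41,11],[42,12],[50,0]]
[[6,10],[10,0],[13,19],[18,0],[26,13],[30,0],[41,11],[42,12],[50,0]]
[[6,10],[10,0],[13,19],[18,0],[26,13],[30,0],[41,11],[42,12],[50,0]]
[[6,10],[10,0],[13,19],[18,0],[26,13],[30,0],[41,11],[42,12],[50,0]]
[[6,10],[10,0],[13,19],[18,0],[26,13],[30,0],[41,12],[50,0]]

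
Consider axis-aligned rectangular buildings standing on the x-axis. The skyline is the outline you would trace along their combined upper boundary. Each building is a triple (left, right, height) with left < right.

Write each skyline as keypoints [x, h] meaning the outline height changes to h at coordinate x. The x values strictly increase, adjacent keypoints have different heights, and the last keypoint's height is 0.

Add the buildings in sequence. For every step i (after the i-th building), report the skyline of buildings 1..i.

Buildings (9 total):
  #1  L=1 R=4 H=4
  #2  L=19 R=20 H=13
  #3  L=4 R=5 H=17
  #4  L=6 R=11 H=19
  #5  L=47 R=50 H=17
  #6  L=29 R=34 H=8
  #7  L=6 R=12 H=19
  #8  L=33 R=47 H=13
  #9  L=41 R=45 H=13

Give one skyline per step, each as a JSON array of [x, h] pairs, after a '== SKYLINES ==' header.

== SKYLINES ==
[[1,4],[4,0]]
[[1,4],[4,0],[19,13],[20,0]]
[[1,4],[4,17],[5,0],[19,13],[20,0]]
[[1,4],[4,17],[5,0],[6,19],[11,0],[19,13],[20,0]]
[[1,4],[4,17],[5,0],[6,19],[11,0],[19,13],[20,0],[47,17],[50,0]]
[[1,4],[4,17],[5,0],[6,19],[11,0],[19,13],[20,0],[29,8],[34,0],[47,17],[50,0]]
[[1,4],[4,17],[5,0],[6,19],[12,0],[19,13],[20,0],[29,8],[34,0],[47,17],[50,0]]
[[1,4],[4,17],[5,0],[6,19],[12,0],[19,13],[20,0],[29,8],[33,13],[47,17],[50,0]]
[[1,4],[4,17],[5,0],[6,19],[12,0],[19,13],[20,0],[29,8],[33,13],[47,17],[50,0]]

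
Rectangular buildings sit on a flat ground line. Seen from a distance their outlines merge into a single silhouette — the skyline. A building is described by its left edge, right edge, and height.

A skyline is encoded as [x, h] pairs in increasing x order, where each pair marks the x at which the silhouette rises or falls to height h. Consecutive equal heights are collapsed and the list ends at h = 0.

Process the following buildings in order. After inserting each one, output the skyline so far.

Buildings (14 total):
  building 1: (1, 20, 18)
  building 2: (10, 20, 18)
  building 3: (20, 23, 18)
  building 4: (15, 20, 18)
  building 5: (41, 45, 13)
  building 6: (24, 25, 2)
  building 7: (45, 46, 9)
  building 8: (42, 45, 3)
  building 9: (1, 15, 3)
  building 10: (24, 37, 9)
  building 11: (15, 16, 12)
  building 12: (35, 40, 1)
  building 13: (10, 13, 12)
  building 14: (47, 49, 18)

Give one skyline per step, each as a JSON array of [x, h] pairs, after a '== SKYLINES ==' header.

== SKYLINES ==
[[1,18],[20,0]]
[[1,18],[20,0]]
[[1,18],[23,0]]
[[1,18],[23,0]]
[[1,18],[23,0],[41,13],[45,0]]
[[1,18],[23,0],[24,2],[25,0],[41,13],[45,0]]
[[1,18],[23,0],[24,2],[25,0],[41,13],[45,9],[46,0]]
[[1,18],[23,0],[24,2],[25,0],[41,13],[45,9],[46,0]]
[[1,18],[23,0],[24,2],[25,0],[41,13],[45,9],[46,0]]
[[1,18],[23,0],[24,9],[37,0],[41,13],[45,9],[46,0]]
[[1,18],[23,0],[24,9],[37,0],[41,13],[45,9],[46,0]]
[[1,18],[23,0],[24,9],[37,1],[40,0],[41,13],[45,9],[46,0]]
[[1,18],[23,0],[24,9],[37,1],[40,0],[41,13],[45,9],[46,0]]
[[1,18],[23,0],[24,9],[37,1],[40,0],[41,13],[45,9],[46,0],[47,18],[49,0]]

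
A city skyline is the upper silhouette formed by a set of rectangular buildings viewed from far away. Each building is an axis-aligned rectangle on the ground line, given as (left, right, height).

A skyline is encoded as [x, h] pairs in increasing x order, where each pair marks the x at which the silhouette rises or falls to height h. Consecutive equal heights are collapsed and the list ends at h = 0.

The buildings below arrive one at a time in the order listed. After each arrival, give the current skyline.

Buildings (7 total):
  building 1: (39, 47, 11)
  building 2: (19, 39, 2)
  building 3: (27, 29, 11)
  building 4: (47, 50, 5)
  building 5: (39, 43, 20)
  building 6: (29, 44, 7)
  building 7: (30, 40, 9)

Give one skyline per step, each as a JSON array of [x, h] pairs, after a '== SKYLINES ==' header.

== SKYLINES ==
[[39,11],[47,0]]
[[19,2],[39,11],[47,0]]
[[19,2],[27,11],[29,2],[39,11],[47,0]]
[[19,2],[27,11],[29,2],[39,11],[47,5],[50,0]]
[[19,2],[27,11],[29,2],[39,20],[43,11],[47,5],[50,0]]
[[19,2],[27,11],[29,7],[39,20],[43,11],[47,5],[50,0]]
[[19,2],[27,11],[29,7],[30,9],[39,20],[43,11],[47,5],[50,0]]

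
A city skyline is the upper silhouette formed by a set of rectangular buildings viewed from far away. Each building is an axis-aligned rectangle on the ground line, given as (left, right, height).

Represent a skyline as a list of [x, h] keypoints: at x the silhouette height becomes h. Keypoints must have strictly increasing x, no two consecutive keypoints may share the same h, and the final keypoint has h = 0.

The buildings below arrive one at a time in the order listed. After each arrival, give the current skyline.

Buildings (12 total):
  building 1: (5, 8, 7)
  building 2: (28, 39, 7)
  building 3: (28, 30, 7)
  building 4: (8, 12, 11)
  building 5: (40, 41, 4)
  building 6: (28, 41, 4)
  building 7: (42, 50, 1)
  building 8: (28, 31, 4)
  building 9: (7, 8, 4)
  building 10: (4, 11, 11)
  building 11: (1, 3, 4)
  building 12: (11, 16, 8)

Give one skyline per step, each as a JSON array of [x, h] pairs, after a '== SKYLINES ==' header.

== SKYLINES ==
[[5,7],[8,0]]
[[5,7],[8,0],[28,7],[39,0]]
[[5,7],[8,0],[28,7],[39,0]]
[[5,7],[8,11],[12,0],[28,7],[39,0]]
[[5,7],[8,11],[12,0],[28,7],[39,0],[40,4],[41,0]]
[[5,7],[8,11],[12,0],[28,7],[39,4],[41,0]]
[[5,7],[8,11],[12,0],[28,7],[39,4],[41,0],[42,1],[50,0]]
[[5,7],[8,11],[12,0],[28,7],[39,4],[41,0],[42,1],[50,0]]
[[5,7],[8,11],[12,0],[28,7],[39,4],[41,0],[42,1],[50,0]]
[[4,11],[12,0],[28,7],[39,4],[41,0],[42,1],[50,0]]
[[1,4],[3,0],[4,11],[12,0],[28,7],[39,4],[41,0],[42,1],[50,0]]
[[1,4],[3,0],[4,11],[12,8],[16,0],[28,7],[39,4],[41,0],[42,1],[50,0]]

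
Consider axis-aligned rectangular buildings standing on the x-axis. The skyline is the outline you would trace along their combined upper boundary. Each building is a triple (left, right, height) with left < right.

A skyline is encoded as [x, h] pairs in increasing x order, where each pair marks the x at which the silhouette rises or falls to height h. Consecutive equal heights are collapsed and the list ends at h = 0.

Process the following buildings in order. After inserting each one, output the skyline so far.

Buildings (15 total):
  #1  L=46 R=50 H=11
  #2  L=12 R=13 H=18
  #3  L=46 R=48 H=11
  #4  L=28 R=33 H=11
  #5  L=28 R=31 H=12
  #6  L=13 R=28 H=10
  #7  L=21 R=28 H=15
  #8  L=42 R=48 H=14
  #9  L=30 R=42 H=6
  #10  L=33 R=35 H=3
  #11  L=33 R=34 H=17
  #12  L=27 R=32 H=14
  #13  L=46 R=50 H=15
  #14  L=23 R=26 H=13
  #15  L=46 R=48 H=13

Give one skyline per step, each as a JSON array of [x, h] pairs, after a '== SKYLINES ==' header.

== SKYLINES ==
[[46,11],[50,0]]
[[12,18],[13,0],[46,11],[50,0]]
[[12,18],[13,0],[46,11],[50,0]]
[[12,18],[13,0],[28,11],[33,0],[46,11],[50,0]]
[[12,18],[13,0],[28,12],[31,11],[33,0],[46,11],[50,0]]
[[12,18],[13,10],[28,12],[31,11],[33,0],[46,11],[50,0]]
[[12,18],[13,10],[21,15],[28,12],[31,11],[33,0],[46,11],[50,0]]
[[12,18],[13,10],[21,15],[28,12],[31,11],[33,0],[42,14],[48,11],[50,0]]
[[12,18],[13,10],[21,15],[28,12],[31,11],[33,6],[42,14],[48,11],[50,0]]
[[12,18],[13,10],[21,15],[28,12],[31,11],[33,6],[42,14],[48,11],[50,0]]
[[12,18],[13,10],[21,15],[28,12],[31,11],[33,17],[34,6],[42,14],[48,11],[50,0]]
[[12,18],[13,10],[21,15],[28,14],[32,11],[33,17],[34,6],[42,14],[48,11],[50,0]]
[[12,18],[13,10],[21,15],[28,14],[32,11],[33,17],[34,6],[42,14],[46,15],[50,0]]
[[12,18],[13,10],[21,15],[28,14],[32,11],[33,17],[34,6],[42,14],[46,15],[50,0]]
[[12,18],[13,10],[21,15],[28,14],[32,11],[33,17],[34,6],[42,14],[46,15],[50,0]]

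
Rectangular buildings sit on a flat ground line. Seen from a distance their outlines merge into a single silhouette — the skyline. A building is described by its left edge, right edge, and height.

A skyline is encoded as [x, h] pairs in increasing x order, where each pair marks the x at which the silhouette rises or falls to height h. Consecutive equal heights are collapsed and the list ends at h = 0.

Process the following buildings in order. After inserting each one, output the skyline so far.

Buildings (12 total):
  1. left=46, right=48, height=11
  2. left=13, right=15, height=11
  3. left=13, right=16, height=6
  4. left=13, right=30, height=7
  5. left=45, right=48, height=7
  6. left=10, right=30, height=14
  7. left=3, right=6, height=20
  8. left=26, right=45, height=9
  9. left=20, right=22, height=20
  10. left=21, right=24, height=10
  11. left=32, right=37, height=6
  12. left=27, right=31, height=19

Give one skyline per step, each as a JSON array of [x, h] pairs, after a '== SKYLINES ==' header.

== SKYLINES ==
[[46,11],[48,0]]
[[13,11],[15,0],[46,11],[48,0]]
[[13,11],[15,6],[16,0],[46,11],[48,0]]
[[13,11],[15,7],[30,0],[46,11],[48,0]]
[[13,11],[15,7],[30,0],[45,7],[46,11],[48,0]]
[[10,14],[30,0],[45,7],[46,11],[48,0]]
[[3,20],[6,0],[10,14],[30,0],[45,7],[46,11],[48,0]]
[[3,20],[6,0],[10,14],[30,9],[45,7],[46,11],[48,0]]
[[3,20],[6,0],[10,14],[20,20],[22,14],[30,9],[45,7],[46,11],[48,0]]
[[3,20],[6,0],[10,14],[20,20],[22,14],[30,9],[45,7],[46,11],[48,0]]
[[3,20],[6,0],[10,14],[20,20],[22,14],[30,9],[45,7],[46,11],[48,0]]
[[3,20],[6,0],[10,14],[20,20],[22,14],[27,19],[31,9],[45,7],[46,11],[48,0]]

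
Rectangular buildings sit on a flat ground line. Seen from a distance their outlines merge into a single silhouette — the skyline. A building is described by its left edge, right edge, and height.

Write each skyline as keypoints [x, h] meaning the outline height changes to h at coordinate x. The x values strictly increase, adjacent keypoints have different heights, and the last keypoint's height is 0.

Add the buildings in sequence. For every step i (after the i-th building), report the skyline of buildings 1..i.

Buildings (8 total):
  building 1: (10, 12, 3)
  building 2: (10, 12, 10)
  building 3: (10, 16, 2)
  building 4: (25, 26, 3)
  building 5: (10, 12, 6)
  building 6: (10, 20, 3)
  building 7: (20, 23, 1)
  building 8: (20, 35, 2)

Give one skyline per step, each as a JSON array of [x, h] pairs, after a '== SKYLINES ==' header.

== SKYLINES ==
[[10,3],[12,0]]
[[10,10],[12,0]]
[[10,10],[12,2],[16,0]]
[[10,10],[12,2],[16,0],[25,3],[26,0]]
[[10,10],[12,2],[16,0],[25,3],[26,0]]
[[10,10],[12,3],[20,0],[25,3],[26,0]]
[[10,10],[12,3],[20,1],[23,0],[25,3],[26,0]]
[[10,10],[12,3],[20,2],[25,3],[26,2],[35,0]]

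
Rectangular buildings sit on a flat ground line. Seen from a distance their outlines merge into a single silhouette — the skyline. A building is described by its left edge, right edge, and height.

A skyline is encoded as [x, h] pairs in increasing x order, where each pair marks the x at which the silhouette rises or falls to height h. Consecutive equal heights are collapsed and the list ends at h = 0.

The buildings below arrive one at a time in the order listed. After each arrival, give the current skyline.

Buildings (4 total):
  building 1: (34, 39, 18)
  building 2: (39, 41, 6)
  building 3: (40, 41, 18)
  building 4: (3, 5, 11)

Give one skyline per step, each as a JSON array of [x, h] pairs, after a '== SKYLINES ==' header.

== SKYLINES ==
[[34,18],[39,0]]
[[34,18],[39,6],[41,0]]
[[34,18],[39,6],[40,18],[41,0]]
[[3,11],[5,0],[34,18],[39,6],[40,18],[41,0]]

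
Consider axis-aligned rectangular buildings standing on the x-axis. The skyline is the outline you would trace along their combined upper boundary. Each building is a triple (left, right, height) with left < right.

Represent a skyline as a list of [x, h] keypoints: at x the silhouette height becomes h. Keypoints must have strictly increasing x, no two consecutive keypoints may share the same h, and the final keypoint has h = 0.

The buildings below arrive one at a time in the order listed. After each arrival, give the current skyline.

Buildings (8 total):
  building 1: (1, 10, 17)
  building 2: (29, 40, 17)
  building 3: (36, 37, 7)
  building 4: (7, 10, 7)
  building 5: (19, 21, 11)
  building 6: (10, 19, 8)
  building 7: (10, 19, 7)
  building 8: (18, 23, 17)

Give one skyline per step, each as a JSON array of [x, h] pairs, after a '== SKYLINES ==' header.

== SKYLINES ==
[[1,17],[10,0]]
[[1,17],[10,0],[29,17],[40,0]]
[[1,17],[10,0],[29,17],[40,0]]
[[1,17],[10,0],[29,17],[40,0]]
[[1,17],[10,0],[19,11],[21,0],[29,17],[40,0]]
[[1,17],[10,8],[19,11],[21,0],[29,17],[40,0]]
[[1,17],[10,8],[19,11],[21,0],[29,17],[40,0]]
[[1,17],[10,8],[18,17],[23,0],[29,17],[40,0]]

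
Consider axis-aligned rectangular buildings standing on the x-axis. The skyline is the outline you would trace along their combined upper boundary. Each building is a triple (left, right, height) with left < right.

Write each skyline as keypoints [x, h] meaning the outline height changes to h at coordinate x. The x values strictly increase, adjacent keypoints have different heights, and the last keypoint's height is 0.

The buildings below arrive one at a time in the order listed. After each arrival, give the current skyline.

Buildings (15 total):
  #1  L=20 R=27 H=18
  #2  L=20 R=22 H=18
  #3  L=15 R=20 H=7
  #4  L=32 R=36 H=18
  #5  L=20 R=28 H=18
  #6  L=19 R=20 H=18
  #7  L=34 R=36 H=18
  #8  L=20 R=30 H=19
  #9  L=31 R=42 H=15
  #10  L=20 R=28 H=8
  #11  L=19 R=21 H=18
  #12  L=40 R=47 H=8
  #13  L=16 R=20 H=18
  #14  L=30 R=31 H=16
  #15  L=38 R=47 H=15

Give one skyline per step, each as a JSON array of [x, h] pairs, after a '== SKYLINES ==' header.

== SKYLINES ==
[[20,18],[27,0]]
[[20,18],[27,0]]
[[15,7],[20,18],[27,0]]
[[15,7],[20,18],[27,0],[32,18],[36,0]]
[[15,7],[20,18],[28,0],[32,18],[36,0]]
[[15,7],[19,18],[28,0],[32,18],[36,0]]
[[15,7],[19,18],[28,0],[32,18],[36,0]]
[[15,7],[19,18],[20,19],[30,0],[32,18],[36,0]]
[[15,7],[19,18],[20,19],[30,0],[31,15],[32,18],[36,15],[42,0]]
[[15,7],[19,18],[20,19],[30,0],[31,15],[32,18],[36,15],[42,0]]
[[15,7],[19,18],[20,19],[30,0],[31,15],[32,18],[36,15],[42,0]]
[[15,7],[19,18],[20,19],[30,0],[31,15],[32,18],[36,15],[42,8],[47,0]]
[[15,7],[16,18],[20,19],[30,0],[31,15],[32,18],[36,15],[42,8],[47,0]]
[[15,7],[16,18],[20,19],[30,16],[31,15],[32,18],[36,15],[42,8],[47,0]]
[[15,7],[16,18],[20,19],[30,16],[31,15],[32,18],[36,15],[47,0]]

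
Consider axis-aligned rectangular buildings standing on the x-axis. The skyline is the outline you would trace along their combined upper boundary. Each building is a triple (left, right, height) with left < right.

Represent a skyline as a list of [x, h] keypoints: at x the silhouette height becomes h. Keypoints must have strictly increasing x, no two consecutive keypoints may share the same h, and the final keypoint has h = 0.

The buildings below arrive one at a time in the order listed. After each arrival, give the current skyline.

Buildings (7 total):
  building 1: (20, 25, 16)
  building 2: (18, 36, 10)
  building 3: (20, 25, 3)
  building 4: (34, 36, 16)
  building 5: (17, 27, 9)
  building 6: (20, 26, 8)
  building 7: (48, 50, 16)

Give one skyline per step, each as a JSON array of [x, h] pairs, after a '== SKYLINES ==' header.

== SKYLINES ==
[[20,16],[25,0]]
[[18,10],[20,16],[25,10],[36,0]]
[[18,10],[20,16],[25,10],[36,0]]
[[18,10],[20,16],[25,10],[34,16],[36,0]]
[[17,9],[18,10],[20,16],[25,10],[34,16],[36,0]]
[[17,9],[18,10],[20,16],[25,10],[34,16],[36,0]]
[[17,9],[18,10],[20,16],[25,10],[34,16],[36,0],[48,16],[50,0]]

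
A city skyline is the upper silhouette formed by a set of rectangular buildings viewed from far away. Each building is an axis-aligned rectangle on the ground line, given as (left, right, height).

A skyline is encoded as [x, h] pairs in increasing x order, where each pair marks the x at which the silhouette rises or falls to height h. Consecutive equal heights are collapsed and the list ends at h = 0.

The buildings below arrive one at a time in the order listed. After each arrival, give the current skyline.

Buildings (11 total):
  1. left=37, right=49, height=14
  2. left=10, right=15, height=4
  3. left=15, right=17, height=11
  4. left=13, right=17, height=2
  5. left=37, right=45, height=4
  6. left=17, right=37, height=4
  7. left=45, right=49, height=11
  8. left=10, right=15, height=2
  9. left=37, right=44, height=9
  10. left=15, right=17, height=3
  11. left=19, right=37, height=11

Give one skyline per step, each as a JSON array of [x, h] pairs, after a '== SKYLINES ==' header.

== SKYLINES ==
[[37,14],[49,0]]
[[10,4],[15,0],[37,14],[49,0]]
[[10,4],[15,11],[17,0],[37,14],[49,0]]
[[10,4],[15,11],[17,0],[37,14],[49,0]]
[[10,4],[15,11],[17,0],[37,14],[49,0]]
[[10,4],[15,11],[17,4],[37,14],[49,0]]
[[10,4],[15,11],[17,4],[37,14],[49,0]]
[[10,4],[15,11],[17,4],[37,14],[49,0]]
[[10,4],[15,11],[17,4],[37,14],[49,0]]
[[10,4],[15,11],[17,4],[37,14],[49,0]]
[[10,4],[15,11],[17,4],[19,11],[37,14],[49,0]]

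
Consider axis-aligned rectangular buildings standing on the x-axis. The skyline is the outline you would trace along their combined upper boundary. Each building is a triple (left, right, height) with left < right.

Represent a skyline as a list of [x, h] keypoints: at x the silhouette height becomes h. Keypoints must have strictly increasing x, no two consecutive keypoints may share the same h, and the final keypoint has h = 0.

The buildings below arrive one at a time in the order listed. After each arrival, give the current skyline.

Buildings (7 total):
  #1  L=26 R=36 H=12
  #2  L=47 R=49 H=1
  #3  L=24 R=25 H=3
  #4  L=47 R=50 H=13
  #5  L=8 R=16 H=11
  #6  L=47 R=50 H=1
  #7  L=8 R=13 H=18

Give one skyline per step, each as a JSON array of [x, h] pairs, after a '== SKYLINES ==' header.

== SKYLINES ==
[[26,12],[36,0]]
[[26,12],[36,0],[47,1],[49,0]]
[[24,3],[25,0],[26,12],[36,0],[47,1],[49,0]]
[[24,3],[25,0],[26,12],[36,0],[47,13],[50,0]]
[[8,11],[16,0],[24,3],[25,0],[26,12],[36,0],[47,13],[50,0]]
[[8,11],[16,0],[24,3],[25,0],[26,12],[36,0],[47,13],[50,0]]
[[8,18],[13,11],[16,0],[24,3],[25,0],[26,12],[36,0],[47,13],[50,0]]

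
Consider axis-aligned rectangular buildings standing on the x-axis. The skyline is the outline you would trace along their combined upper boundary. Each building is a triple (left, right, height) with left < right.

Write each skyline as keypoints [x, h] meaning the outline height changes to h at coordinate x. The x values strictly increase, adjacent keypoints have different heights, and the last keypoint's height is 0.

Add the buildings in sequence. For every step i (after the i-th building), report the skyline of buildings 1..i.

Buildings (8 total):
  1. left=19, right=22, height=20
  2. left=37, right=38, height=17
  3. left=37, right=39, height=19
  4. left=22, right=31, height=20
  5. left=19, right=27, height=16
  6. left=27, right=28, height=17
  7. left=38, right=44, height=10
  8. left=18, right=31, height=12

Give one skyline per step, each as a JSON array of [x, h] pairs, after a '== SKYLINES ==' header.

== SKYLINES ==
[[19,20],[22,0]]
[[19,20],[22,0],[37,17],[38,0]]
[[19,20],[22,0],[37,19],[39,0]]
[[19,20],[31,0],[37,19],[39,0]]
[[19,20],[31,0],[37,19],[39,0]]
[[19,20],[31,0],[37,19],[39,0]]
[[19,20],[31,0],[37,19],[39,10],[44,0]]
[[18,12],[19,20],[31,0],[37,19],[39,10],[44,0]]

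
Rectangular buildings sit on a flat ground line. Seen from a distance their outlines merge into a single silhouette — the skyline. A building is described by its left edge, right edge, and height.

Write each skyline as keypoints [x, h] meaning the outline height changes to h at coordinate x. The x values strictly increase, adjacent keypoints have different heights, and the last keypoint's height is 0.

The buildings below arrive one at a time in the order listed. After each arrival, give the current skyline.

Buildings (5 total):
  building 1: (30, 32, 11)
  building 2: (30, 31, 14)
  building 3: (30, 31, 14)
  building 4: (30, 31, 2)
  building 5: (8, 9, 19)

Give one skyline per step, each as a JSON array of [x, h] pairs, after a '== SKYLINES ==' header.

== SKYLINES ==
[[30,11],[32,0]]
[[30,14],[31,11],[32,0]]
[[30,14],[31,11],[32,0]]
[[30,14],[31,11],[32,0]]
[[8,19],[9,0],[30,14],[31,11],[32,0]]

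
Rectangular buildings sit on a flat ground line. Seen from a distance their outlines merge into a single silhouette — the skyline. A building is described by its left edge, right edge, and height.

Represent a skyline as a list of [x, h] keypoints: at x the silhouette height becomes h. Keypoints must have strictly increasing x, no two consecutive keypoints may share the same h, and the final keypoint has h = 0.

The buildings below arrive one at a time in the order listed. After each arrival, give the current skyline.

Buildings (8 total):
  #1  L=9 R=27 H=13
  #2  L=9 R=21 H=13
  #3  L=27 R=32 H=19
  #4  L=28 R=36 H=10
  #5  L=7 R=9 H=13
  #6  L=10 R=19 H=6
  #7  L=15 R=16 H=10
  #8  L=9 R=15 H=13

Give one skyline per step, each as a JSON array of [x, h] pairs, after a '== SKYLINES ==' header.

== SKYLINES ==
[[9,13],[27,0]]
[[9,13],[27,0]]
[[9,13],[27,19],[32,0]]
[[9,13],[27,19],[32,10],[36,0]]
[[7,13],[27,19],[32,10],[36,0]]
[[7,13],[27,19],[32,10],[36,0]]
[[7,13],[27,19],[32,10],[36,0]]
[[7,13],[27,19],[32,10],[36,0]]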